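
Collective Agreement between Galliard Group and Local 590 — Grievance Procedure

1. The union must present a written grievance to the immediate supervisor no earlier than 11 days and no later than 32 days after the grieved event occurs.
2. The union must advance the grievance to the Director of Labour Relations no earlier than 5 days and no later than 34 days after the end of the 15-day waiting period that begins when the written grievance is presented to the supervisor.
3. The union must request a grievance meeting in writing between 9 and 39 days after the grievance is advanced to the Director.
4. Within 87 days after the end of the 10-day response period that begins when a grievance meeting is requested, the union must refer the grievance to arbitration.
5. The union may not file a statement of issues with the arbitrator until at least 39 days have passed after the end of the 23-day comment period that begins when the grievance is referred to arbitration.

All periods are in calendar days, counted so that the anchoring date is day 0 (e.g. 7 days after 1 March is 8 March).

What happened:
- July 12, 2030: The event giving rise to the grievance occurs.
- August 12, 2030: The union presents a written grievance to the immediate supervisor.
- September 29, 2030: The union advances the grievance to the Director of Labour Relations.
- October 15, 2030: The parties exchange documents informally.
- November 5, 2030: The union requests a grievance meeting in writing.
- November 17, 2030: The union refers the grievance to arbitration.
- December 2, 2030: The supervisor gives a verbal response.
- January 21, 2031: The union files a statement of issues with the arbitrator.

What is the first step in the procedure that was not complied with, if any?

None — every step was satisfied

Step 1 — 11 and 32 days from July 12, 2030 (when the grieved event occurs) are July 23, 2030 and August 13, 2030 respectively; August 12, 2030 falls inside that range.
Step 2 — 5 and 34 days from August 27, 2030 (end of the 15-day waiting period, which began when the written grievance is presented to the supervisor on August 12, 2030) are September 1, 2030 and September 30, 2030 respectively; done September 29, 2030 — within the window.
Step 3 — 9 and 39 days from September 29, 2030 (when the grievance is advanced to the Director) are October 8, 2030 and November 7, 2030 respectively; done November 5, 2030 — within the window.
Step 4 — counting 87 days from November 15, 2030 (end of the 10-day response period, which began when a grievance meeting is requested on November 5, 2030) gives a deadline of February 10, 2031; completed November 17, 2030, before the deadline.
Step 5 — must wait 39 days from December 10, 2030 (end of the 23-day comment period, which began when the grievance is referred to arbitration on November 17, 2030), so not before January 18, 2031; done January 21, 2031, after the minimum wait.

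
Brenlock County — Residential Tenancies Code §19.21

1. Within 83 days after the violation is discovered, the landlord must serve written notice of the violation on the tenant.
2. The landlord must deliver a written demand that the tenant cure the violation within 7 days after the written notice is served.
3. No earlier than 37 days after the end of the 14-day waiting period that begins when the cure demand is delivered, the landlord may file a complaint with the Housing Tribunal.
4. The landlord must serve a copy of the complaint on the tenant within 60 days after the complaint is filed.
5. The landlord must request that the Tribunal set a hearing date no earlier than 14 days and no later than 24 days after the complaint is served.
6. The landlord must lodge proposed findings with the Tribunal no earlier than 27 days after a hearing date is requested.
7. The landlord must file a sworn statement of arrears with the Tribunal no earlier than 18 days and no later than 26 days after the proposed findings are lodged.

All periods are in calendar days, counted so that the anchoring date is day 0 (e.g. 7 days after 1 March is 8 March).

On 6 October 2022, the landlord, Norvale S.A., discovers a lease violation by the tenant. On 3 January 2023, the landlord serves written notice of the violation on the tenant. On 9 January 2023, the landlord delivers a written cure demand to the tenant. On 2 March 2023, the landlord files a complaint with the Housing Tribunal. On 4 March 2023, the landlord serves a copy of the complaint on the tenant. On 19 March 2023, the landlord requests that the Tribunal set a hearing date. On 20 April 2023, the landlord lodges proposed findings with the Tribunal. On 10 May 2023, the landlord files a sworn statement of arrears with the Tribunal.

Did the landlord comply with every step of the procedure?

Step 1 — counting 83 days from 6 October 2022 (when the violation is discovered) gives a deadline of 28 December 2022; not done until 3 January 2023, 6 days after the deadline.

No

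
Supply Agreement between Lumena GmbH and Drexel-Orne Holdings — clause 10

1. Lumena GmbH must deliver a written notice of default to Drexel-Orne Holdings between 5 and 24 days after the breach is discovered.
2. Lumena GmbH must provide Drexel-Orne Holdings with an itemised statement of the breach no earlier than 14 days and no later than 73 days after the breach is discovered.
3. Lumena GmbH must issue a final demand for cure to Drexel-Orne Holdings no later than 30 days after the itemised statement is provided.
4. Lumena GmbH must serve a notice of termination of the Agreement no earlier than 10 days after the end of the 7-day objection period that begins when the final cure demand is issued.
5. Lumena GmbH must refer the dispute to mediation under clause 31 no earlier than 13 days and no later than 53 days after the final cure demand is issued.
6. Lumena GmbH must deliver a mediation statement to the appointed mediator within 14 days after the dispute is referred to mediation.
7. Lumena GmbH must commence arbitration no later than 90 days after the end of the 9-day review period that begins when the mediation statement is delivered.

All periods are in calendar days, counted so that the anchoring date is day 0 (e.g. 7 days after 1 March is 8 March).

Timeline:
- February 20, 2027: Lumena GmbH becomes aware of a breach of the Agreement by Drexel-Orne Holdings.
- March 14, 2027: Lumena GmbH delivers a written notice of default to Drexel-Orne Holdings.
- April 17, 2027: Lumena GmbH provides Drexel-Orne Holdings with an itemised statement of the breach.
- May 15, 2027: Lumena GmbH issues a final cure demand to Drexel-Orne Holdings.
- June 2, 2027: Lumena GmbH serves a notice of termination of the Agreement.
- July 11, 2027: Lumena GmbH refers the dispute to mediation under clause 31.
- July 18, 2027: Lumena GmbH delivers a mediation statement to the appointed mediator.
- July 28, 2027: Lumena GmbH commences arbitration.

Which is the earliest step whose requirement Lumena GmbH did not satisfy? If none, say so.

Step 5

(1) the permitted window runs from February 20, 2027 + 5 = February 25, 2027 to February 20, 2027 + 24 = March 16, 2027; March 14, 2027 falls inside that range.
(2) the permitted window runs from February 20, 2027 + 14 = March 6, 2027 to February 20, 2027 + 73 = May 4, 2027; done April 17, 2027 — within the window.
(3) due by April 17, 2027 + 30 days = May 17, 2027; completed May 15, 2027, before the deadline.
(4) permitted from May 22, 2027 + 10 days = June 1, 2027 onward; done June 2, 2027 — permitted.
(5) the permitted window runs from May 15, 2027 + 13 = May 28, 2027 to May 15, 2027 + 53 = July 7, 2027; July 11, 2027 is 4 days past the end of the window.
No need to go further; step 5 was not satisfied.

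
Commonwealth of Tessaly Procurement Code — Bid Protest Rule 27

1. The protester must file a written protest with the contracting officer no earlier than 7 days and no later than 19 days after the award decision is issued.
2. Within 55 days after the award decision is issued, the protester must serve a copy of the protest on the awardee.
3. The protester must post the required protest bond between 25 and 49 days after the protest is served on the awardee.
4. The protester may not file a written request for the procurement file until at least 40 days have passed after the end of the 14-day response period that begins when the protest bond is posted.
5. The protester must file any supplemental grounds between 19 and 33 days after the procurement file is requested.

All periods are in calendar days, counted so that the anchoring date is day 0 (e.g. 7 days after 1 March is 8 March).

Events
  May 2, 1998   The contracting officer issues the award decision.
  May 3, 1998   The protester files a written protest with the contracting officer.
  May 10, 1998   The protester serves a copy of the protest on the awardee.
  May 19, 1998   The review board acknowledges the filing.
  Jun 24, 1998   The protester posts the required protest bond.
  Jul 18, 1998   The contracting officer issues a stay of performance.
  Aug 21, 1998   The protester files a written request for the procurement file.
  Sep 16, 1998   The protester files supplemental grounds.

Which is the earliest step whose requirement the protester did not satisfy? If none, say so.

Step 1

Step 1: the window is 7–19 days after May 2, 1998 (when the award decision is issued), so May 9, 1998 through May 21, 1998; May 3, 1998 is 6 days too early.
The analysis stops there.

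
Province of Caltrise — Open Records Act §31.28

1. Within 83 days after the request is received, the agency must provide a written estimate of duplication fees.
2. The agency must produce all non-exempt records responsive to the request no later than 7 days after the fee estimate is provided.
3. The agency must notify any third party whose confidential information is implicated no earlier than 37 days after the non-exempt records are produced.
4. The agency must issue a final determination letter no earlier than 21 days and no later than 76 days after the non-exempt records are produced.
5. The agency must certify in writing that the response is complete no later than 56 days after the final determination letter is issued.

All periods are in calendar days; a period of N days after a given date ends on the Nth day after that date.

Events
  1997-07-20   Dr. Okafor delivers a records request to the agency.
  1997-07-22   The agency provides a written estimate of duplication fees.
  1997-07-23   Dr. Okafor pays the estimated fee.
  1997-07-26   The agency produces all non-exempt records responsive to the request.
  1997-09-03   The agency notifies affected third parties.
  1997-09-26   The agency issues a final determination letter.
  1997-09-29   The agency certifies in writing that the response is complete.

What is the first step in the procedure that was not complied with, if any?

Step 1: 83 days after 1997-07-20 (when the request is received) is 1997-10-11; completed 1997-07-22, before the deadline.
Step 2: 7 days after 1997-07-22 (when the fee estimate is provided) is 1997-07-29; 1997-07-26 is within that limit.
Step 3: the earliest permitted date is 37 days after 1997-07-26 (when the non-exempt records are produced), i.e. 1997-09-01; 1997-09-03 is on or after that date.
Step 4: the window is 21–76 days after 1997-07-26 (when the non-exempt records are produced), so 1997-08-16 through 1997-10-10; done 1997-09-26 — within the window.
Step 5: 56 days after 1997-09-26 (when the final determination letter is issued) is 1997-11-21; completed 1997-09-29, before the deadline.

None — every step was satisfied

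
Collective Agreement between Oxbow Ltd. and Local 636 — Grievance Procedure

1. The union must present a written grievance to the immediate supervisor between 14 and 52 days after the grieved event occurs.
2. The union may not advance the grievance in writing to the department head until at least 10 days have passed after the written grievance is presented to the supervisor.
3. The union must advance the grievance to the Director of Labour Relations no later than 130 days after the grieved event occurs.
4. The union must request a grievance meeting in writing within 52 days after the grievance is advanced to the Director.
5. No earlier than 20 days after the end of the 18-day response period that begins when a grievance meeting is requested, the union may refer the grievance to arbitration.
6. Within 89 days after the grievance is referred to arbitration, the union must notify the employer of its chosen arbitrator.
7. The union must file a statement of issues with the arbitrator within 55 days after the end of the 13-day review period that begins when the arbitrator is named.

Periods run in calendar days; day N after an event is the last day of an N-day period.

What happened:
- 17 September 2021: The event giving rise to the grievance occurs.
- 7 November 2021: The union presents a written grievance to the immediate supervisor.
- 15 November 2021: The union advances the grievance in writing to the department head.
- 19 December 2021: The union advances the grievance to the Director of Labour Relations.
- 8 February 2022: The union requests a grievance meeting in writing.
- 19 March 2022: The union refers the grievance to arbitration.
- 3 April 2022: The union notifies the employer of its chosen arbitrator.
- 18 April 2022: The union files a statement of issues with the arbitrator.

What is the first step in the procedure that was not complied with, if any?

Step 1: the window is 14–52 days after 17 September 2021 (when the grieved event occurs), so 1 October 2021 through 8 November 2021; 7 November 2021 falls inside that range.
Step 2: the earliest permitted date is 10 days after 7 November 2021 (when the written grievance is presented to the supervisor), i.e. 17 November 2021; 15 November 2021 is 2 days before the earliest permitted date.

Step 2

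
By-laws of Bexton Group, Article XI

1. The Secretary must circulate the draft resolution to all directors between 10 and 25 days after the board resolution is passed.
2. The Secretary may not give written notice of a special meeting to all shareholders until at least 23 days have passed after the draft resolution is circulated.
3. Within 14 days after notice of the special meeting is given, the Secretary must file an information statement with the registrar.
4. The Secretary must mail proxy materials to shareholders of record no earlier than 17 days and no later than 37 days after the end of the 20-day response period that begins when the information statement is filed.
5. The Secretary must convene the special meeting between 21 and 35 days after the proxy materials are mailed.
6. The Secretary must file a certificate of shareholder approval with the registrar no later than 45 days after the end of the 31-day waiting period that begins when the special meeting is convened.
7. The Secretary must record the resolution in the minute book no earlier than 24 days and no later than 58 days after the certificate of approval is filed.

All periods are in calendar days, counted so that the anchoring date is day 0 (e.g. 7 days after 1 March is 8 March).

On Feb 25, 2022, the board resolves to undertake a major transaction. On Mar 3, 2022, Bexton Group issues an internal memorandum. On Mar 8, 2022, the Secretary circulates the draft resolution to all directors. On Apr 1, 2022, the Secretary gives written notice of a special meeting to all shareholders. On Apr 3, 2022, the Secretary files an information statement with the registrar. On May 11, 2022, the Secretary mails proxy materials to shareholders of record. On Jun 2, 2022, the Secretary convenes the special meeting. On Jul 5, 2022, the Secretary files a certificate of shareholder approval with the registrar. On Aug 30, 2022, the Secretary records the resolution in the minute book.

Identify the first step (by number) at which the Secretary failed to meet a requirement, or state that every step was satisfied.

Step 1: the window is 10–25 days after Feb 25, 2022 (when the board resolution is passed), so Mar 7, 2022 through Mar 22, 2022; Mar 8, 2022 falls inside that range.
Step 2: the earliest permitted date is 23 days after Mar 8, 2022 (when the draft resolution is circulated), i.e. Mar 31, 2022; done Apr 1, 2022, after the minimum wait.
Step 3: 14 days after Apr 1, 2022 (when notice of the special meeting is given) is Apr 15, 2022; completed Apr 3, 2022, before the deadline.
Step 4: the window is 17–37 days after Apr 23, 2022 (end of the 20-day response period, which began when the information statement is filed on Apr 3, 2022), so May 10, 2022 through May 30, 2022; May 11, 2022 falls inside that range.
Step 5: the window is 21–35 days after May 11, 2022 (when the proxy materials are mailed), so Jun 1, 2022 through Jun 15, 2022; done Jun 2, 2022, which is between those dates.
Step 6: 45 days after Jul 3, 2022 (end of the 31-day waiting period, which began when the special meeting is convened on Jun 2, 2022) is Aug 17, 2022; done Jul 5, 2022 — timely.
Step 7: the window is 24–58 days after Jul 5, 2022 (when the certificate of approval is filed), so Jul 29, 2022 through Sep 1, 2022; Aug 30, 2022 falls inside that range.

None — every step was satisfied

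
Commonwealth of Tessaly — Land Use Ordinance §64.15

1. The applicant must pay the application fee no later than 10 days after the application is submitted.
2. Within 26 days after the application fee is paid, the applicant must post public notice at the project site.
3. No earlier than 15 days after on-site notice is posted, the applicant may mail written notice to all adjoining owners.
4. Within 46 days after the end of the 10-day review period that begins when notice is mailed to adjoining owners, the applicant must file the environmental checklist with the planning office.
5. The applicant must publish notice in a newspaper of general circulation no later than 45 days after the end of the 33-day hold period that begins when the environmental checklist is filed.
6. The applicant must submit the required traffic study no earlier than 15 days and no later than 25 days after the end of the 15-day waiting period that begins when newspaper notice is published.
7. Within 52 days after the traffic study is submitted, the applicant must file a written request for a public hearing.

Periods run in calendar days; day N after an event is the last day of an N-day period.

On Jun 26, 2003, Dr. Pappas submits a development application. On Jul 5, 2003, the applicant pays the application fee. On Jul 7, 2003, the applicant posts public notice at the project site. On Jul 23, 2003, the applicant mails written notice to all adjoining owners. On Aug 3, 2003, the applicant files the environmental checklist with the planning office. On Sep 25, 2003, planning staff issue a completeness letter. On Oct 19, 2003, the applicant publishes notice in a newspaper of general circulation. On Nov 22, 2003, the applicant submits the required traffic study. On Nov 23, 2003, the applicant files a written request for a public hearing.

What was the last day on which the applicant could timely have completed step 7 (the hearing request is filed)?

Step 7 runs from Nov 22, 2003, when the traffic study is submitted. 52 days after Nov 22, 2003 is Jan 13, 2004.

Jan 13, 2004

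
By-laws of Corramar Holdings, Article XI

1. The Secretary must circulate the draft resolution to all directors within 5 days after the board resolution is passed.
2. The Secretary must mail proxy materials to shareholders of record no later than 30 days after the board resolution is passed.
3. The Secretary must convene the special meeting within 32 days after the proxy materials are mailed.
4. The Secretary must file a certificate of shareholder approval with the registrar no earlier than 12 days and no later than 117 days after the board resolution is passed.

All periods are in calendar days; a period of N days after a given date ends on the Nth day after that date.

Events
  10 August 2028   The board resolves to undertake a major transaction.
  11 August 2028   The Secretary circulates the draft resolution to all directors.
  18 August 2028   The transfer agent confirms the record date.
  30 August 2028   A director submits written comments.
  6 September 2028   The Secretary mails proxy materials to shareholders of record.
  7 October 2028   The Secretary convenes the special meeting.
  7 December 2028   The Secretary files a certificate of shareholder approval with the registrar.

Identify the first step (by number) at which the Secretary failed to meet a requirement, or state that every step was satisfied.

Step 4

Step 1: 5 days after 10 August 2028 (when the board resolution is passed) is 15 August 2028; completed 11 August 2028, before the deadline.
Step 2: 30 days after 10 August 2028 (when the board resolution is passed) is 9 September 2028; 6 September 2028 is within that limit.
Step 3: 32 days after 6 September 2028 (when the proxy materials are mailed) is 8 October 2028; completed 7 October 2028, before the deadline.
Step 4: the window is 12–117 days after 10 August 2028 (when the board resolution is passed), so 22 August 2028 through 5 December 2028; done 7 December 2028 — 2 days after the window closed.
Later steps need not be reached.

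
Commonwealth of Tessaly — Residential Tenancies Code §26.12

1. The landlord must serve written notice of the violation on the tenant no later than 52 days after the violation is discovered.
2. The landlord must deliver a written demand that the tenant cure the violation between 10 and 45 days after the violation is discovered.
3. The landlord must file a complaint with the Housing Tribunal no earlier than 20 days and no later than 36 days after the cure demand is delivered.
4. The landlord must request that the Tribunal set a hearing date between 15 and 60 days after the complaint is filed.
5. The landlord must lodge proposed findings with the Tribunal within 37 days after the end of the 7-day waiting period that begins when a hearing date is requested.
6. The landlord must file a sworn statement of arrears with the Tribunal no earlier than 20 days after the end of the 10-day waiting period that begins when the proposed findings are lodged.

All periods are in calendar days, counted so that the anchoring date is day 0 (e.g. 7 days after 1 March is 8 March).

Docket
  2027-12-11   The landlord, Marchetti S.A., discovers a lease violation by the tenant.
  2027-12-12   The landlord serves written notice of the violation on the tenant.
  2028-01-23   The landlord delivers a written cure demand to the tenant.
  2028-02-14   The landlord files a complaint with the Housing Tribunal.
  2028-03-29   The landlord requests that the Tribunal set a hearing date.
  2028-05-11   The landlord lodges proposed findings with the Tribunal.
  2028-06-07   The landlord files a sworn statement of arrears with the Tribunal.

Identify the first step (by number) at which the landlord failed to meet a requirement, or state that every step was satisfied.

Step 1 — counting 52 days from 2027-12-11 (when the violation is discovered) gives a deadline of 2028-02-01; done 2027-12-12 — timely.
Step 2 — 10 and 45 days from 2027-12-11 (when the violation is discovered) are 2027-12-21 and 2028-01-25 respectively; done 2028-01-23 — within the window.
Step 3 — 20 and 36 days from 2028-01-23 (when the cure demand is delivered) are 2028-02-12 and 2028-02-28 respectively; done 2028-02-14, which is between those dates.
Step 4 — 15 and 60 days from 2028-02-14 (when the complaint is filed) are 2028-02-29 and 2028-04-14 respectively; 2028-03-29 falls inside that range.
Step 5 — counting 37 days from 2028-04-05 (end of the 7-day waiting period, which began when a hearing date is requested on 2028-03-29) gives a deadline of 2028-05-12; completed 2028-05-11, before the deadline.
Step 6 — must wait 20 days from 2028-05-21 (end of the 10-day waiting period, which began when the proposed findings are lodged on 2028-05-11), so not before 2028-06-10; done 2028-06-07 — 3 days too early.
That is the first point of non-compliance.

Step 6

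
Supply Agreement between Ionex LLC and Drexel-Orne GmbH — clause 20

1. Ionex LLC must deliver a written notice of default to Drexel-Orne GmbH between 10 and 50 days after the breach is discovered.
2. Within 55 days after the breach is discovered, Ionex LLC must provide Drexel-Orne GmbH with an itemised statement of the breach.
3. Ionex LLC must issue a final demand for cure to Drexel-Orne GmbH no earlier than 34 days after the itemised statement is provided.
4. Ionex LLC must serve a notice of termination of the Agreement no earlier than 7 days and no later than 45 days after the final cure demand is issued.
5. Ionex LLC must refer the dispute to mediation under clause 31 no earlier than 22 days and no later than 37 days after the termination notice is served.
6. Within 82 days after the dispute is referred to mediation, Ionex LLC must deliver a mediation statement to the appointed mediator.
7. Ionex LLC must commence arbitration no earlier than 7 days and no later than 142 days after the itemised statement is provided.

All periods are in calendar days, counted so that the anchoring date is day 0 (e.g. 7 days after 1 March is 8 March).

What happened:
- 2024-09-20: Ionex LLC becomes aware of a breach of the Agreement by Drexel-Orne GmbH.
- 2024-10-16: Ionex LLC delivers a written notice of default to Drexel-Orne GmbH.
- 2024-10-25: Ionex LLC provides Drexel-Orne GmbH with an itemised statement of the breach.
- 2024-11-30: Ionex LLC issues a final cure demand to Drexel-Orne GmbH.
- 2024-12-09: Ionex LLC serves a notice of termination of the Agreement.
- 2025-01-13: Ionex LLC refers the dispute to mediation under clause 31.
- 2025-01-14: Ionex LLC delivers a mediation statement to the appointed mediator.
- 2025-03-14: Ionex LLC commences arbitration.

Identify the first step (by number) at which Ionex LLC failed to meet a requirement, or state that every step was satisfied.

Step 1: the window is 10–50 days after 2024-09-20 (when the breach is discovered), so 2024-09-30 through 2024-11-09; 2024-10-16 falls inside that range.
Step 2: 55 days after 2024-09-20 (when the breach is discovered) is 2024-11-14; 2024-10-25 is within that limit.
Step 3: the earliest permitted date is 34 days after 2024-10-25 (when the itemised statement is provided), i.e. 2024-11-28; done 2024-11-30 — permitted.
Step 4: the window is 7–45 days after 2024-11-30 (when the final cure demand is issued), so 2024-12-07 through 2025-01-14; 2024-12-09 falls inside that range.
Step 5: the window is 22–37 days after 2024-12-09 (when the termination notice is served), so 2024-12-31 through 2025-01-15; done 2025-01-13 — within the window.
Step 6: 82 days after 2025-01-13 (when the dispute is referred to mediation) is 2025-04-05; completed 2025-01-14, before the deadline.
Step 7: the window is 7–142 days after 2024-10-25 (when the itemised statement is provided), so 2024-11-01 through 2025-03-16; done 2025-03-14, which is between those dates.

None — every step was satisfied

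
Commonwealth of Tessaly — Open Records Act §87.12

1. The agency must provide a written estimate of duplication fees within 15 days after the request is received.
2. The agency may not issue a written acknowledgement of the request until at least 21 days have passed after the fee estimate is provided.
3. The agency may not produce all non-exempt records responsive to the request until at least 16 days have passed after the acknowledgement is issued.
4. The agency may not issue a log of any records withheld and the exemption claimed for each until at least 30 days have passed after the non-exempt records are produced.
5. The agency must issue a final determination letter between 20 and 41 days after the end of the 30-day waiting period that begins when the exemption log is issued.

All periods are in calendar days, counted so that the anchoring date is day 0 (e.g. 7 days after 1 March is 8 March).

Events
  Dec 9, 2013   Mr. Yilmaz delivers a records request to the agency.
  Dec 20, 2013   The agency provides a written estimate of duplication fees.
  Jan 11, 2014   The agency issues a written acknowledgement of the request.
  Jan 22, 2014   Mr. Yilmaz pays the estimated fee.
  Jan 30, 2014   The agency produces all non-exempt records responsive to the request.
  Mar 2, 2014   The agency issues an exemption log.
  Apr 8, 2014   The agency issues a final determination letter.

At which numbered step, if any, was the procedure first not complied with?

Step 1: 15 days after Dec 9, 2013 (when the request is received) is Dec 24, 2013; done Dec 20, 2013 — timely.
Step 2: the earliest permitted date is 21 days after Dec 20, 2013 (when the fee estimate is provided), i.e. Jan 10, 2014; done Jan 11, 2014, after the minimum wait.
Step 3: the earliest permitted date is 16 days after Jan 11, 2014 (when the acknowledgement is issued), i.e. Jan 27, 2014; Jan 30, 2014 is on or after that date.
Step 4: the earliest permitted date is 30 days after Jan 30, 2014 (when the non-exempt records are produced), i.e. Mar 1, 2014; done Mar 2, 2014, after the minimum wait.
Step 5: the window is 20–41 days after Apr 1, 2014 (end of the 30-day waiting period, which began when the exemption log is issued on Mar 2, 2014), so Apr 21, 2014 through May 12, 2014; done Apr 8, 2014 — 13 days before the window opened.
The analysis stops there.

Step 5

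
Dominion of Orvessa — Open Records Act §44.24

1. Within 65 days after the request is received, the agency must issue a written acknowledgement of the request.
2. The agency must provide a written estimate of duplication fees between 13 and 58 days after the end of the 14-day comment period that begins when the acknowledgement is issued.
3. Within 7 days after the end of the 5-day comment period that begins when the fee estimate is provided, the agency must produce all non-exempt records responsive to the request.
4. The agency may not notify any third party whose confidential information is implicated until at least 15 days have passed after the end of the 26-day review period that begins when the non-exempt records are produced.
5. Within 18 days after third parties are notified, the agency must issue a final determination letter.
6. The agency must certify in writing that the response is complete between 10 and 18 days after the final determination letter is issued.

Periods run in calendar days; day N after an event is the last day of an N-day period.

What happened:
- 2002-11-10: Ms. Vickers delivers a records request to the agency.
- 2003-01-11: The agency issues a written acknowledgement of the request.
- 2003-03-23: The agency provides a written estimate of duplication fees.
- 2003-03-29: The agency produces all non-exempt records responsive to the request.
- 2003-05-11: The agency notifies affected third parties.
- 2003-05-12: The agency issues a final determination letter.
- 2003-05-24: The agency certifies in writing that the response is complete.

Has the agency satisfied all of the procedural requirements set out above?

Yes

Step 1: 65 days after 2002-11-10 (when the request is received) is 2003-01-14; 2003-01-11 is within that limit.
Step 2: the window is 13–58 days after 2003-01-25 (end of the 14-day comment period, which began when the acknowledgement is issued on 2003-01-11), so 2003-02-07 through 2003-03-24; done 2003-03-23 — within the window.
Step 3: 7 days after 2003-03-28 (end of the 5-day comment period, which began when the fee estimate is provided on 2003-03-23) is 2003-04-04; done 2003-03-29 — timely.
Step 4: the earliest permitted date is 15 days after 2003-04-24 (end of the 26-day review period, which began when the non-exempt records are produced on 2003-03-29), i.e. 2003-05-09; done 2003-05-11 — permitted.
Step 5: 18 days after 2003-05-11 (when third parties are notified) is 2003-05-29; completed 2003-05-12, before the deadline.
Step 6: the window is 10–18 days after 2003-05-12 (when the final determination letter is issued), so 2003-05-22 through 2003-05-30; done 2003-05-24 — within the window.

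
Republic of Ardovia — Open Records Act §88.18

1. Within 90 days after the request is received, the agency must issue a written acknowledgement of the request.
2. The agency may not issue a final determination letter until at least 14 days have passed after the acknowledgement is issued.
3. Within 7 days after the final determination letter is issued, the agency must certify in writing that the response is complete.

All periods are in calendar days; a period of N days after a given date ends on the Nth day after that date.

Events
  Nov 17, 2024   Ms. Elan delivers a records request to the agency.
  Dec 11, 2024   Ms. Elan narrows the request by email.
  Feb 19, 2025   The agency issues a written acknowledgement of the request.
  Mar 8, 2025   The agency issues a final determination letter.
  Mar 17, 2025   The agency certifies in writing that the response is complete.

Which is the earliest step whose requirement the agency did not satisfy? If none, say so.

Step 1: 90 days after Nov 17, 2024 (when the request is received) is Feb 15, 2025; not done until Feb 19, 2025, 4 days after the deadline.

Step 1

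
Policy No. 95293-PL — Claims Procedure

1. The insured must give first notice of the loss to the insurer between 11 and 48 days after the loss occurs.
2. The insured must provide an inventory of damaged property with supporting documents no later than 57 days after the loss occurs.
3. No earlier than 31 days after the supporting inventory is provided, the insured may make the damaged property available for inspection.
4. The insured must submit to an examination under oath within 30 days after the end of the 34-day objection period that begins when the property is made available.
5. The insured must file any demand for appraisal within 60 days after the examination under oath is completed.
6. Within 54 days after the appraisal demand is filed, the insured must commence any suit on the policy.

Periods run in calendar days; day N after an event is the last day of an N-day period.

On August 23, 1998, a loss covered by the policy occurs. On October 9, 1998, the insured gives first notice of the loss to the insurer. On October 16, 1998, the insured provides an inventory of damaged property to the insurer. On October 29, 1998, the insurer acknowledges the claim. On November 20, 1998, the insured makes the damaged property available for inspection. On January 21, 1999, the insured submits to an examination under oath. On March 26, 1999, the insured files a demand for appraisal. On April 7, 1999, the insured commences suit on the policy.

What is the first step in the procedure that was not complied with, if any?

Step 5

(1) the permitted window runs from August 23, 1998 + 11 = September 3, 1998 to August 23, 1998 + 48 = October 10, 1998; October 9, 1998 falls inside that range.
(2) due by August 23, 1998 + 57 days = October 19, 1998; completed October 16, 1998, before the deadline.
(3) permitted from October 16, 1998 + 31 days = November 16, 1998 onward; done November 20, 1998 — permitted.
(4) due by December 24, 1998 + 30 days = January 23, 1999; completed January 21, 1999, before the deadline.
(5) due by January 21, 1999 + 60 days = March 22, 1999; March 26, 1999 misses that deadline by 4 days.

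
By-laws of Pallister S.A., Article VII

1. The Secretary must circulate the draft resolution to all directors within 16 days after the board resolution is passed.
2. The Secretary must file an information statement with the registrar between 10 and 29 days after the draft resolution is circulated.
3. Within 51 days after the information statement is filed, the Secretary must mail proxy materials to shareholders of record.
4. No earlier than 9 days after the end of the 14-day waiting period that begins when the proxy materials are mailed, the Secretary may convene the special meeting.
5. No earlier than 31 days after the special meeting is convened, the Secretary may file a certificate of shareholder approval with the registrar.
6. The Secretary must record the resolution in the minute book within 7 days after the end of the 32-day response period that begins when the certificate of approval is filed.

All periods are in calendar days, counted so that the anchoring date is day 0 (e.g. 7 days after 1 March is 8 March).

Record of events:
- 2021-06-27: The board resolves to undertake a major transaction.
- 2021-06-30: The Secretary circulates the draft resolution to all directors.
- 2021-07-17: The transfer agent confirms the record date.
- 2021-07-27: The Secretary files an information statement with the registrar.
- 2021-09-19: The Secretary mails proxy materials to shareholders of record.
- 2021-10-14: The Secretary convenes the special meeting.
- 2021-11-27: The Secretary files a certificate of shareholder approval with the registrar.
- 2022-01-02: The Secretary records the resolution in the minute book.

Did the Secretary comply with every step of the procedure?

No

Step 1 — counting 16 days from 2021-06-27 (when the board resolution is passed) gives a deadline of 2021-07-13; completed 2021-06-30, before the deadline.
Step 2 — 10 and 29 days from 2021-06-30 (when the draft resolution is circulated) are 2021-07-10 and 2021-07-29 respectively; 2021-07-27 falls inside that range.
Step 3 — counting 51 days from 2021-07-27 (when the information statement is filed) gives a deadline of 2021-09-16; not done until 2021-09-19, 3 days after the deadline.
That is the first point of non-compliance.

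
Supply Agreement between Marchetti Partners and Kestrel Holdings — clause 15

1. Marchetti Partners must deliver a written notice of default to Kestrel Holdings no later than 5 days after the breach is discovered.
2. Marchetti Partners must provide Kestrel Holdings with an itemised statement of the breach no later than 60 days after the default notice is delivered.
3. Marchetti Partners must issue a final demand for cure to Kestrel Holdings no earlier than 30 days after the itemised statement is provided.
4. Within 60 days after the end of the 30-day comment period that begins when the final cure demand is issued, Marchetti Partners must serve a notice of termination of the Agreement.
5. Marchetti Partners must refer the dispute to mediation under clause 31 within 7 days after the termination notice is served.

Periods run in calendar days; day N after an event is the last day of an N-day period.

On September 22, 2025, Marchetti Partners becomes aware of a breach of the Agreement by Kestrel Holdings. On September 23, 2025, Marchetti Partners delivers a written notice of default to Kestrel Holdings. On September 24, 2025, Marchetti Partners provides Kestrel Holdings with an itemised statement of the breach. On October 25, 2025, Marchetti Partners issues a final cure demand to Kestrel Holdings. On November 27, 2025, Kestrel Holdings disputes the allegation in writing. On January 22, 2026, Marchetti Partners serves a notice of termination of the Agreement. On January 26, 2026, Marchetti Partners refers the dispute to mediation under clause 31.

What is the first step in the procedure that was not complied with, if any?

Step 1: 5 days after September 22, 2025 (when the breach is discovered) is September 27, 2025; done September 23, 2025 — timely.
Step 2: 60 days after September 23, 2025 (when the default notice is delivered) is November 22, 2025; done September 24, 2025 — timely.
Step 3: the earliest permitted date is 30 days after September 24, 2025 (when the itemised statement is provided), i.e. October 24, 2025; done October 25, 2025 — permitted.
Step 4: 60 days after November 24, 2025 (end of the 30-day comment period, which began when the final cure demand is issued on October 25, 2025) is January 23, 2026; January 22, 2026 is within that limit.
Step 5: 7 days after January 22, 2026 (when the termination notice is served) is January 29, 2026; completed January 26, 2026, before the deadline.

None — every step was satisfied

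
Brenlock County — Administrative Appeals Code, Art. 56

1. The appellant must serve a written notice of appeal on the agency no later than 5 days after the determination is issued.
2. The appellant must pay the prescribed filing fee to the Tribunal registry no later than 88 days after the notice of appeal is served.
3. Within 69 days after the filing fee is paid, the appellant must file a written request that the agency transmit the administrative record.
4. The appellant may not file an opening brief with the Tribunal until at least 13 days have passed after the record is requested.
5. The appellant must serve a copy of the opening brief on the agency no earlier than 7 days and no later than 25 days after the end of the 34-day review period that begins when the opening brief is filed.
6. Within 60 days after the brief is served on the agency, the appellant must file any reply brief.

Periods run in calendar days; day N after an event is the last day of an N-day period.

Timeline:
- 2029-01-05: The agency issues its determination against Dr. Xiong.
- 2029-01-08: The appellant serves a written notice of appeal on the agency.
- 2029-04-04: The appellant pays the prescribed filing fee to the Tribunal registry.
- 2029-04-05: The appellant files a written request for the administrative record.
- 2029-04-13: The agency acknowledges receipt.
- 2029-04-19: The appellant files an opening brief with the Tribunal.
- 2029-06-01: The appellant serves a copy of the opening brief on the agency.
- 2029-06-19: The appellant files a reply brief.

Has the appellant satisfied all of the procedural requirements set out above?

Step 1: 5 days after 2029-01-05 (when the determination is issued) is 2029-01-10; completed 2029-01-08, before the deadline.
Step 2: 88 days after 2029-01-08 (when the notice of appeal is served) is 2029-04-06; 2029-04-04 is within that limit.
Step 3: 69 days after 2029-04-04 (when the filing fee is paid) is 2029-06-12; 2029-04-05 is within that limit.
Step 4: the earliest permitted date is 13 days after 2029-04-05 (when the record is requested), i.e. 2029-04-18; 2029-04-19 is on or after that date.
Step 5: the window is 7–25 days after 2029-05-23 (end of the 34-day review period, which began when the opening brief is filed on 2029-04-19), so 2029-05-30 through 2029-06-17; 2029-06-01 falls inside that range.
Step 6: 60 days after 2029-06-01 (when the brief is served on the agency) is 2029-07-31; 2029-06-19 is within that limit.

Yes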